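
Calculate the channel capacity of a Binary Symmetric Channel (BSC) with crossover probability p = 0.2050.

For BSC with error probability p:
C = 1 - H(p) where H(p) is binary entropy
H(0.2050) = -0.2050 × log₂(0.2050) - 0.7950 × log₂(0.7950)
H(p) = 0.7318
C = 1 - 0.7318 = 0.2682 bits/use


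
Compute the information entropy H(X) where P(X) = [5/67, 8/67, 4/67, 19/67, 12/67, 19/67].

H(X) = -Σ p(x) log₂ p(x)
  -5/67 × log₂(5/67) = 0.2794
  -8/67 × log₂(8/67) = 0.3661
  -4/67 × log₂(4/67) = 0.2428
  -19/67 × log₂(19/67) = 0.5156
  -12/67 × log₂(12/67) = 0.4444
  -19/67 × log₂(19/67) = 0.5156
H(X) = 2.3638 bits


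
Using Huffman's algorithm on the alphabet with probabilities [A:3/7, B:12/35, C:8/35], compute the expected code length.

Huffman tree construction:
Combine smallest probabilities repeatedly
Resulting codes:
  A: 0 (length 1)
  B: 11 (length 2)
  C: 10 (length 2)
Average length = Σ p(s) × length(s) = 1.5714 bits


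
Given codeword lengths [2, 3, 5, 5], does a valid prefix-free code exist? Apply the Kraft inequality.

Kraft inequality: Σ 2^(-l_i) ≤ 1 for prefix-free code
Calculating: 2^(-2) + 2^(-3) + 2^(-5) + 2^(-5)
= 0.25 + 0.125 + 0.03125 + 0.03125
= 0.4375
Since 0.4375 ≤ 1, prefix-free code exists


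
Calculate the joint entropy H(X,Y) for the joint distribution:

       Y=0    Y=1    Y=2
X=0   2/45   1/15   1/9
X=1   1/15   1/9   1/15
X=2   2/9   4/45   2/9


H(X,Y) = -Σ p(x,y) log₂ p(x,y)
  p(0,0)=2/45: -0.0444 × log₂(0.0444) = 0.1996
  p(0,1)=1/15: -0.0667 × log₂(0.0667) = 0.2605
  p(0,2)=1/9: -0.1111 × log₂(0.1111) = 0.3522
  p(1,0)=1/15: -0.0667 × log₂(0.0667) = 0.2605
  p(1,1)=1/9: -0.1111 × log₂(0.1111) = 0.3522
  p(1,2)=1/15: -0.0667 × log₂(0.0667) = 0.2605
  p(2,0)=2/9: -0.2222 × log₂(0.2222) = 0.4822
  p(2,1)=4/45: -0.0889 × log₂(0.0889) = 0.3104
  p(2,2)=2/9: -0.2222 × log₂(0.2222) = 0.4822
H(X,Y) = 2.9602 bits


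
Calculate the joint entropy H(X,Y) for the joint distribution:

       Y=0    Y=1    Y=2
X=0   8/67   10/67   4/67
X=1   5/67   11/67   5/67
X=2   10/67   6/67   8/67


H(X,Y) = -Σ p(x,y) log₂ p(x,y)
  p(0,0)=8/67: -0.1194 × log₂(0.1194) = 0.3661
  p(0,1)=10/67: -0.1493 × log₂(0.1493) = 0.4096
  p(0,2)=4/67: -0.0597 × log₂(0.0597) = 0.2428
  p(1,0)=5/67: -0.0746 × log₂(0.0746) = 0.2794
  p(1,1)=11/67: -0.1642 × log₂(0.1642) = 0.4280
  p(1,2)=5/67: -0.0746 × log₂(0.0746) = 0.2794
  p(2,0)=10/67: -0.1493 × log₂(0.1493) = 0.4096
  p(2,1)=6/67: -0.0896 × log₂(0.0896) = 0.3117
  p(2,2)=8/67: -0.1194 × log₂(0.1194) = 0.3661
H(X,Y) = 3.0926 bits


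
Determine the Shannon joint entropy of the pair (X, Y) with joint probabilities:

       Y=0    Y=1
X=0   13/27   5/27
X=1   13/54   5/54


H(X,Y) = -Σ p(x,y) log₂ p(x,y)
  p(0,0)=13/27: -0.4815 × log₂(0.4815) = 0.5077
  p(0,1)=5/27: -0.1852 × log₂(0.1852) = 0.4505
  p(1,0)=13/54: -0.2407 × log₂(0.2407) = 0.4946
  p(1,1)=5/54: -0.0926 × log₂(0.0926) = 0.3179
H(X,Y) = 1.7707 bits


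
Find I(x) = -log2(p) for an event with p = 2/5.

Information content I(x) = -log₂(p(x))
I = -log₂(2/5) = -log₂(0.4000)
I = 1.3219 bits


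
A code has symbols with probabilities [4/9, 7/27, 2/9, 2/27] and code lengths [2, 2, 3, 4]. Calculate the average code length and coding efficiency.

Average length L = Σ p_i × l_i = 2.3704 bits
Entropy H = 1.7852 bits
Efficiency η = H/L × 100% = 75.31%


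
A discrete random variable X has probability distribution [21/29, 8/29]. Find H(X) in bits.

H(X) = -Σ p(x) log₂ p(x)
  -21/29 × log₂(21/29) = 0.3372
  -8/29 × log₂(8/29) = 0.5125
H(X) = 0.8498 bits


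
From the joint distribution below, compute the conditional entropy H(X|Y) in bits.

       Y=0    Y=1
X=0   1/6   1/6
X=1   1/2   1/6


H(X|Y) = Σ_y p(y) H(X|Y=y)
  p(Y=0) = 2/3, H(X|Y=0) = 0.8113
  p(Y=1) = 1/3, H(X|Y=1) = 1.0000
H(X|Y) = 0.6667×0.8113 + 0.3333×1.0000 = 0.8742 bits


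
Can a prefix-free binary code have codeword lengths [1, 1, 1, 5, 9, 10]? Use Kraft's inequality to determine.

Kraft inequality: Σ 2^(-l_i) ≤ 1 for prefix-free code
Calculating: 2^(-1) + 2^(-1) + 2^(-1) + 2^(-5) + 2^(-9) + 2^(-10)
= 0.5 + 0.5 + 0.5 + 0.03125 + 0.001953125 + 0.0009765625
= 1.5342
Since 1.5342 > 1, prefix-free code does not exist


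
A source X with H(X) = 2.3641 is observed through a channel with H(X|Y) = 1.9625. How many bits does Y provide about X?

I(X;Y) = H(X) - H(X|Y)
I(X;Y) = 2.3641 - 1.9625 = 0.4016 bits


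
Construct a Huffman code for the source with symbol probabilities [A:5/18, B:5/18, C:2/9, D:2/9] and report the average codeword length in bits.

Huffman tree construction:
Combine smallest probabilities repeatedly
Resulting codes:
  A: 10 (length 2)
  B: 11 (length 2)
  C: 00 (length 2)
  D: 01 (length 2)
Average length = Σ p(s) × length(s) = 2.0000 bits


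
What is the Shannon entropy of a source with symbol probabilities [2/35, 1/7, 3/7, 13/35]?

H(X) = -Σ p(x) log₂ p(x)
  -2/35 × log₂(2/35) = 0.2360
  -1/7 × log₂(1/7) = 0.4011
  -3/7 × log₂(3/7) = 0.5239
  -13/35 × log₂(13/35) = 0.5307
H(X) = 1.6916 bits


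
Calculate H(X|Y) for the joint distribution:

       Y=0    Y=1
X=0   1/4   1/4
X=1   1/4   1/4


H(X|Y) = Σ_y p(y) H(X|Y=y)
  p(Y=0) = 1/2, H(X|Y=0) = 1.0000
  p(Y=1) = 1/2, H(X|Y=1) = 1.0000
H(X|Y) = 0.5000×1.0000 + 0.5000×1.0000 = 1.0000 bits


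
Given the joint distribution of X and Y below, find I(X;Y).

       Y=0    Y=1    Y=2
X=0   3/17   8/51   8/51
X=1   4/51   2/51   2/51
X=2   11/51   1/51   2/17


H(X) = 1.4537, H(Y) = 1.5137, H(X,Y) = 2.8863
I(X;Y) = H(X) + H(Y) - H(X,Y) = 0.0811 bits


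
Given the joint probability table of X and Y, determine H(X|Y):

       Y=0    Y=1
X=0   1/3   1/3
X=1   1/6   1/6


H(X|Y) = Σ_y p(y) H(X|Y=y)
  p(Y=0) = 1/2, H(X|Y=0) = 0.9183
  p(Y=1) = 1/2, H(X|Y=1) = 0.9183
H(X|Y) = 0.5000×0.9183 + 0.5000×0.9183 = 0.9183 bits


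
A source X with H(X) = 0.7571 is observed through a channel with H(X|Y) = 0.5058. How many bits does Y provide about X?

I(X;Y) = H(X) - H(X|Y)
I(X;Y) = 0.7571 - 0.5058 = 0.2513 bits


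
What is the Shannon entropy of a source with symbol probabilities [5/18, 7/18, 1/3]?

H(X) = -Σ p(x) log₂ p(x)
  -5/18 × log₂(5/18) = 0.5133
  -7/18 × log₂(7/18) = 0.5299
  -1/3 × log₂(1/3) = 0.5283
H(X) = 1.5715 bits


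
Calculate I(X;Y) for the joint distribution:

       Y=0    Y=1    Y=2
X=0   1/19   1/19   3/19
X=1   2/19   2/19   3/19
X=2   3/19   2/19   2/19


H(X) = 1.5683, H(Y) = 1.5574, H(X,Y) = 3.0761
I(X;Y) = H(X) + H(Y) - H(X,Y) = 0.0496 bits


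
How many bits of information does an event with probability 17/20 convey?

Information content I(x) = -log₂(p(x))
I = -log₂(17/20) = -log₂(0.8500)
I = 0.2345 bits


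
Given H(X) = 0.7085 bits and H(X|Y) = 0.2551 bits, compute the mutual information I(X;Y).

I(X;Y) = H(X) - H(X|Y)
I(X;Y) = 0.7085 - 0.2551 = 0.4534 bits


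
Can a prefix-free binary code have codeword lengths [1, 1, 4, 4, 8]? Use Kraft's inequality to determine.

Kraft inequality: Σ 2^(-l_i) ≤ 1 for prefix-free code
Calculating: 2^(-1) + 2^(-1) + 2^(-4) + 2^(-4) + 2^(-8)
= 0.5 + 0.5 + 0.0625 + 0.0625 + 0.00390625
= 1.1289
Since 1.1289 > 1, prefix-free code does not exist


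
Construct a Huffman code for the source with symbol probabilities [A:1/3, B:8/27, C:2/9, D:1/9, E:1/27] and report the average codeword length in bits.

Huffman tree construction:
Combine smallest probabilities repeatedly
Resulting codes:
  A: 11 (length 2)
  B: 10 (length 2)
  C: 01 (length 2)
  D: 001 (length 3)
  E: 000 (length 3)
Average length = Σ p(s) × length(s) = 2.1481 bits


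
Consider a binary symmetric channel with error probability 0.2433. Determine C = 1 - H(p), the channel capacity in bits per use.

For BSC with error probability p:
C = 1 - H(p) where H(p) is binary entropy
H(0.2433) = -0.2433 × log₂(0.2433) - 0.7567 × log₂(0.7567)
H(p) = 0.8005
C = 1 - 0.8005 = 0.1995 bits/use


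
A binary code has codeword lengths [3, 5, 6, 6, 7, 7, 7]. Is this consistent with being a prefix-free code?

Kraft inequality: Σ 2^(-l_i) ≤ 1 for prefix-free code
Calculating: 2^(-3) + 2^(-5) + 2^(-6) + 2^(-6) + 2^(-7) + 2^(-7) + 2^(-7)
= 0.125 + 0.03125 + 0.015625 + 0.015625 + 0.0078125 + 0.0078125 + 0.0078125
= 0.2109
Since 0.2109 ≤ 1, prefix-free code exists


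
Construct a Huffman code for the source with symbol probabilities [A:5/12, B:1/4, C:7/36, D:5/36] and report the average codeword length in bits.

Huffman tree construction:
Combine smallest probabilities repeatedly
Resulting codes:
  A: 0 (length 1)
  B: 10 (length 2)
  C: 111 (length 3)
  D: 110 (length 3)
Average length = Σ p(s) × length(s) = 1.9167 bits


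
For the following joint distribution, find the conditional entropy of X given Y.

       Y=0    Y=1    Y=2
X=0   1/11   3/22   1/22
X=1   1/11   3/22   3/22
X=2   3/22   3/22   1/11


H(X|Y) = Σ_y p(y) H(X|Y=y)
  p(Y=0) = 7/22, H(X|Y=0) = 1.5567
  p(Y=1) = 9/22, H(X|Y=1) = 1.5850
  p(Y=2) = 3/11, H(X|Y=2) = 1.4591
H(X|Y) = 0.3182×1.5567 + 0.4091×1.5850 + 0.2727×1.4591 = 1.5416 bits


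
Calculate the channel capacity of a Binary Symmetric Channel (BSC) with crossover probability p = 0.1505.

For BSC with error probability p:
C = 1 - H(p) where H(p) is binary entropy
H(0.1505) = -0.1505 × log₂(0.1505) - 0.8495 × log₂(0.8495)
H(p) = 0.6111
C = 1 - 0.6111 = 0.3889 bits/use


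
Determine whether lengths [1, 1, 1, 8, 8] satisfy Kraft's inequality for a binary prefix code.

Kraft inequality: Σ 2^(-l_i) ≤ 1 for prefix-free code
Calculating: 2^(-1) + 2^(-1) + 2^(-1) + 2^(-8) + 2^(-8)
= 0.5 + 0.5 + 0.5 + 0.00390625 + 0.00390625
= 1.5078
Since 1.5078 > 1, prefix-free code does not exist


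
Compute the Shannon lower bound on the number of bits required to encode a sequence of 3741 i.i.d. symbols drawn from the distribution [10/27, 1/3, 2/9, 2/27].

Entropy H = 1.8194 bits/symbol
Minimum bits = H × n = 1.8194 × 3741
= 6806.35 bits


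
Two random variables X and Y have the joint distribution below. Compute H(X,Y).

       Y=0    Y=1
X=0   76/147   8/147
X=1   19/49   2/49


H(X,Y) = -Σ p(x,y) log₂ p(x,y)
  p(0,0)=76/147: -0.5170 × log₂(0.5170) = 0.4921
  p(0,1)=8/147: -0.0544 × log₂(0.0544) = 0.2286
  p(1,0)=19/49: -0.3878 × log₂(0.3878) = 0.5300
  p(1,1)=2/49: -0.0408 × log₂(0.0408) = 0.1884
H(X,Y) = 1.4389 bits


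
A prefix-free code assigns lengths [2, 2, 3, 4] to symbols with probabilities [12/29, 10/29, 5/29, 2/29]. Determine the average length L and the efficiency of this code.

Average length L = Σ p_i × l_i = 2.3103 bits
Entropy H = 1.7598 bits
Efficiency η = H/L × 100% = 76.17%


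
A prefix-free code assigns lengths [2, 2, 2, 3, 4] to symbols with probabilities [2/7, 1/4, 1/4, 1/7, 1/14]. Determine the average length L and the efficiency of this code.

Average length L = Σ p_i × l_i = 2.2857 bits
Entropy H = 2.1894 bits
Efficiency η = H/L × 100% = 95.79%


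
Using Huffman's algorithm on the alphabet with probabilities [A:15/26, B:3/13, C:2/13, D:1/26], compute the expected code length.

Huffman tree construction:
Combine smallest probabilities repeatedly
Resulting codes:
  A: 1 (length 1)
  B: 01 (length 2)
  C: 001 (length 3)
  D: 000 (length 3)
Average length = Σ p(s) × length(s) = 1.6154 bits


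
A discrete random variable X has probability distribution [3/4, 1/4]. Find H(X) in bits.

H(X) = -Σ p(x) log₂ p(x)
  -3/4 × log₂(3/4) = 0.3113
  -1/4 × log₂(1/4) = 0.5000
H(X) = 0.8113 bits


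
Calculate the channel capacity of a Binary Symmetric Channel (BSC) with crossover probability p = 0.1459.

For BSC with error probability p:
C = 1 - H(p) where H(p) is binary entropy
H(0.1459) = -0.1459 × log₂(0.1459) - 0.8541 × log₂(0.8541)
H(p) = 0.5995
C = 1 - 0.5995 = 0.4005 bits/use


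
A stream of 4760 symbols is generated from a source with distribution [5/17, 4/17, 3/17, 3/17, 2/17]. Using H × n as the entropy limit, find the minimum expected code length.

Entropy H = 2.2569 bits/symbol
Minimum bits = H × n = 2.2569 × 4760
= 10742.89 bits


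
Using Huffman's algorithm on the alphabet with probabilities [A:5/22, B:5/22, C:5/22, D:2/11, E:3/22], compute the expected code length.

Huffman tree construction:
Combine smallest probabilities repeatedly
Resulting codes:
  A: 00 (length 2)
  B: 01 (length 2)
  C: 10 (length 2)
  D: 111 (length 3)
  E: 110 (length 3)
Average length = Σ p(s) × length(s) = 2.3182 bits


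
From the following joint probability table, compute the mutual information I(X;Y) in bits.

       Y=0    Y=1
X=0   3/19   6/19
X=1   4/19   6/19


H(X) = 0.9980, H(Y) = 0.9495, H(X,Y) = 1.9440
I(X;Y) = H(X) + H(Y) - H(X,Y) = 0.0034 bits


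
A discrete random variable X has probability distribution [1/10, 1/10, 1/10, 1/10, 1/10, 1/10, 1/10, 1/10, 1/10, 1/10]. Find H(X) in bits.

H(X) = -Σ p(x) log₂ p(x)
  -1/10 × log₂(1/10) = 0.3322
  -1/10 × log₂(1/10) = 0.3322
  -1/10 × log₂(1/10) = 0.3322
  -1/10 × log₂(1/10) = 0.3322
  -1/10 × log₂(1/10) = 0.3322
  -1/10 × log₂(1/10) = 0.3322
  -1/10 × log₂(1/10) = 0.3322
  -1/10 × log₂(1/10) = 0.3322
  -1/10 × log₂(1/10) = 0.3322
  -1/10 × log₂(1/10) = 0.3322
H(X) = 3.3219 bits


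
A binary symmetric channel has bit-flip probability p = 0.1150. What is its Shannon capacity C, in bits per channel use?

For BSC with error probability p:
C = 1 - H(p) where H(p) is binary entropy
H(0.1150) = -0.1150 × log₂(0.1150) - 0.8850 × log₂(0.8850)
H(p) = 0.5148
C = 1 - 0.5148 = 0.4852 bits/use


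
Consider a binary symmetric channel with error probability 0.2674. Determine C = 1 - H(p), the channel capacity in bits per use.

For BSC with error probability p:
C = 1 - H(p) where H(p) is binary entropy
H(0.2674) = -0.2674 × log₂(0.2674) - 0.7326 × log₂(0.7326)
H(p) = 0.8377
C = 1 - 0.8377 = 0.1623 bits/use


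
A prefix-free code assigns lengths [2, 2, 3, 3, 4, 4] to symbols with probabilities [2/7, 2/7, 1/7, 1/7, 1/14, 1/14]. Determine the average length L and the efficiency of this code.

Average length L = Σ p_i × l_i = 2.5714 bits
Entropy H = 2.3788 bits
Efficiency η = H/L × 100% = 92.51%


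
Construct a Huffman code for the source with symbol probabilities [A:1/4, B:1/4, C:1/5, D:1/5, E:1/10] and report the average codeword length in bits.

Huffman tree construction:
Combine smallest probabilities repeatedly
Resulting codes:
  A: 01 (length 2)
  B: 10 (length 2)
  C: 111 (length 3)
  D: 00 (length 2)
  E: 110 (length 3)
Average length = Σ p(s) × length(s) = 2.3000 bits


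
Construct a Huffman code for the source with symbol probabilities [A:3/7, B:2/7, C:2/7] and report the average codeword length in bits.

Huffman tree construction:
Combine smallest probabilities repeatedly
Resulting codes:
  A: 0 (length 1)
  B: 10 (length 2)
  C: 11 (length 2)
Average length = Σ p(s) × length(s) = 1.5714 bits


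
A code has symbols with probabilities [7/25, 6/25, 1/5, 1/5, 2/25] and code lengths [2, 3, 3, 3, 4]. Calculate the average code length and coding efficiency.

Average length L = Σ p_i × l_i = 2.8000 bits
Entropy H = 2.2286 bits
Efficiency η = H/L × 100% = 79.59%


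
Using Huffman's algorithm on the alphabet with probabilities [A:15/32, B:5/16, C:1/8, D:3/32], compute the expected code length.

Huffman tree construction:
Combine smallest probabilities repeatedly
Resulting codes:
  A: 0 (length 1)
  B: 11 (length 2)
  C: 101 (length 3)
  D: 100 (length 3)
Average length = Σ p(s) × length(s) = 1.7500 bits


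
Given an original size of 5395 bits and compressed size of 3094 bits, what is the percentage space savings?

Space savings = (1 - Compressed/Original) × 100%
= (1 - 3094/5395) × 100%
= 42.65%


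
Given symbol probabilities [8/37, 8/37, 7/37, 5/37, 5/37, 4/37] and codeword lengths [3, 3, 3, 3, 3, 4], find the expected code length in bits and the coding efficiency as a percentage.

Average length L = Σ p_i × l_i = 3.1081 bits
Entropy H = 2.5373 bits
Efficiency η = H/L × 100% = 81.63%


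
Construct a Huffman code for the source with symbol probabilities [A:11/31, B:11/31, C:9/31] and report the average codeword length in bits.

Huffman tree construction:
Combine smallest probabilities repeatedly
Resulting codes:
  A: 11 (length 2)
  B: 0 (length 1)
  C: 10 (length 2)
Average length = Σ p(s) × length(s) = 1.6452 bits


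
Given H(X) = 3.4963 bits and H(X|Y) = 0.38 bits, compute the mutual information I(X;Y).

I(X;Y) = H(X) - H(X|Y)
I(X;Y) = 3.4963 - 0.38 = 3.1163 bits


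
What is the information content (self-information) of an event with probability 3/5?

Information content I(x) = -log₂(p(x))
I = -log₂(3/5) = -log₂(0.6000)
I = 0.7370 bits


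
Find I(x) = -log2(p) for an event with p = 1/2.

Information content I(x) = -log₂(p(x))
I = -log₂(1/2) = -log₂(0.5000)
I = 1.0000 bits


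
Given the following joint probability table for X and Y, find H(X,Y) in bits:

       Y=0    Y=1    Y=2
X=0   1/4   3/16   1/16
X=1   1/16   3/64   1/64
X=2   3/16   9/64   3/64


H(X,Y) = -Σ p(x,y) log₂ p(x,y)
  p(0,0)=1/4: -0.2500 × log₂(0.2500) = 0.5000
  p(0,1)=3/16: -0.1875 × log₂(0.1875) = 0.4528
  p(0,2)=1/16: -0.0625 × log₂(0.0625) = 0.2500
  p(1,0)=1/16: -0.0625 × log₂(0.0625) = 0.2500
  p(1,1)=3/64: -0.0469 × log₂(0.0469) = 0.2070
  p(1,2)=1/64: -0.0156 × log₂(0.0156) = 0.0938
  p(2,0)=3/16: -0.1875 × log₂(0.1875) = 0.4528
  p(2,1)=9/64: -0.1406 × log₂(0.1406) = 0.3980
  p(2,2)=3/64: -0.0469 × log₂(0.0469) = 0.2070
H(X,Y) = 2.8113 bits


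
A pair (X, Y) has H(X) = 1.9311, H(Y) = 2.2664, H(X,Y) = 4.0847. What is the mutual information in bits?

I(X;Y) = H(X) + H(Y) - H(X,Y)
I(X;Y) = 1.9311 + 2.2664 - 4.0847 = 0.1128 bits


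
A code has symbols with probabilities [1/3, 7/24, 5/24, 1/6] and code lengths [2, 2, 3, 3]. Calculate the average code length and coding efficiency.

Average length L = Σ p_i × l_i = 2.3750 bits
Entropy H = 1.9491 bits
Efficiency η = H/L × 100% = 82.07%


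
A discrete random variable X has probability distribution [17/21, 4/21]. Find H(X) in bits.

H(X) = -Σ p(x) log₂ p(x)
  -17/21 × log₂(17/21) = 0.2468
  -4/21 × log₂(4/21) = 0.4557
H(X) = 0.7025 bits


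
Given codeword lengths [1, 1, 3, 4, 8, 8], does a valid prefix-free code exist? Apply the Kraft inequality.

Kraft inequality: Σ 2^(-l_i) ≤ 1 for prefix-free code
Calculating: 2^(-1) + 2^(-1) + 2^(-3) + 2^(-4) + 2^(-8) + 2^(-8)
= 0.5 + 0.5 + 0.125 + 0.0625 + 0.00390625 + 0.00390625
= 1.1953
Since 1.1953 > 1, prefix-free code does not exist


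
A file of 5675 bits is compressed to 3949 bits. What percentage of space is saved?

Space savings = (1 - Compressed/Original) × 100%
= (1 - 3949/5675) × 100%
= 30.41%


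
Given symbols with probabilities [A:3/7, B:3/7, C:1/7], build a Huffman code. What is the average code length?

Huffman tree construction:
Combine smallest probabilities repeatedly
Resulting codes:
  A: 11 (length 2)
  B: 0 (length 1)
  C: 10 (length 2)
Average length = Σ p(s) × length(s) = 1.5714 bits


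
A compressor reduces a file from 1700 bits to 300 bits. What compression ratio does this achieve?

Compression ratio = Original / Compressed
= 1700 / 300 = 5.67:1


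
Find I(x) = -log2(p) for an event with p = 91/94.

Information content I(x) = -log₂(p(x))
I = -log₂(91/94) = -log₂(0.9681)
I = 0.0468 bits


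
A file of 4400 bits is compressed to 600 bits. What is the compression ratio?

Compression ratio = Original / Compressed
= 4400 / 600 = 7.33:1


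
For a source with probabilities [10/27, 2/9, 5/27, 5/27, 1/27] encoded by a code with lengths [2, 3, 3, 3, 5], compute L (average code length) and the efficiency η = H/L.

Average length L = Σ p_i × l_i = 2.7037 bits
Entropy H = 2.0901 bits
Efficiency η = H/L × 100% = 77.31%


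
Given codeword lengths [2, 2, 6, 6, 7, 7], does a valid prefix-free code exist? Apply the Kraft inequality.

Kraft inequality: Σ 2^(-l_i) ≤ 1 for prefix-free code
Calculating: 2^(-2) + 2^(-2) + 2^(-6) + 2^(-6) + 2^(-7) + 2^(-7)
= 0.25 + 0.25 + 0.015625 + 0.015625 + 0.0078125 + 0.0078125
= 0.5469
Since 0.5469 ≤ 1, prefix-free code exists


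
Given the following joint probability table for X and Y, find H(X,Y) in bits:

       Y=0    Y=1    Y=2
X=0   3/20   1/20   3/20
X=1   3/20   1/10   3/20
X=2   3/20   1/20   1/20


H(X,Y) = -Σ p(x,y) log₂ p(x,y)
  p(0,0)=3/20: -0.1500 × log₂(0.1500) = 0.4105
  p(0,1)=1/20: -0.0500 × log₂(0.0500) = 0.2161
  p(0,2)=3/20: -0.1500 × log₂(0.1500) = 0.4105
  p(1,0)=3/20: -0.1500 × log₂(0.1500) = 0.4105
  p(1,1)=1/10: -0.1000 × log₂(0.1000) = 0.3322
  p(1,2)=3/20: -0.1500 × log₂(0.1500) = 0.4105
  p(2,0)=3/20: -0.1500 × log₂(0.1500) = 0.4105
  p(2,1)=1/20: -0.0500 × log₂(0.0500) = 0.2161
  p(2,2)=1/20: -0.0500 × log₂(0.0500) = 0.2161
H(X,Y) = 3.0332 bits


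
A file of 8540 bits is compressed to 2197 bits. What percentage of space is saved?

Space savings = (1 - Compressed/Original) × 100%
= (1 - 2197/8540) × 100%
= 74.27%


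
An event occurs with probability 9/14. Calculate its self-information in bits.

Information content I(x) = -log₂(p(x))
I = -log₂(9/14) = -log₂(0.6429)
I = 0.6374 bits


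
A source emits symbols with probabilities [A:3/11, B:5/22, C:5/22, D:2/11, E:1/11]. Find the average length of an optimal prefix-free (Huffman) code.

Huffman tree construction:
Combine smallest probabilities repeatedly
Resulting codes:
  A: 10 (length 2)
  B: 00 (length 2)
  C: 01 (length 2)
  D: 111 (length 3)
  E: 110 (length 3)
Average length = Σ p(s) × length(s) = 2.2727 bits


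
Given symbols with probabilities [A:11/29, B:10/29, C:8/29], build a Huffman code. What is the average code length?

Huffman tree construction:
Combine smallest probabilities repeatedly
Resulting codes:
  A: 0 (length 1)
  B: 11 (length 2)
  C: 10 (length 2)
Average length = Σ p(s) × length(s) = 1.6207 bits


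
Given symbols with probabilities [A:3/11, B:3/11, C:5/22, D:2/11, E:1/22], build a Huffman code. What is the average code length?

Huffman tree construction:
Combine smallest probabilities repeatedly
Resulting codes:
  A: 10 (length 2)
  B: 11 (length 2)
  C: 00 (length 2)
  D: 011 (length 3)
  E: 010 (length 3)
Average length = Σ p(s) × length(s) = 2.2273 bits


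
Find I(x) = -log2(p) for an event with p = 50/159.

Information content I(x) = -log₂(p(x))
I = -log₂(50/159) = -log₂(0.3145)
I = 1.6690 bits


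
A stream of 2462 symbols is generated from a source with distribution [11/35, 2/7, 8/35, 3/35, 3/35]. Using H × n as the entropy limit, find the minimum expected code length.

Entropy H = 2.1355 bits/symbol
Minimum bits = H × n = 2.1355 × 2462
= 5257.57 bits


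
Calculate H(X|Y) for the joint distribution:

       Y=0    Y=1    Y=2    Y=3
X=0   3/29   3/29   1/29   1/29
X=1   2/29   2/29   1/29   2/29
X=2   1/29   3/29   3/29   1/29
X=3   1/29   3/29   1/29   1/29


H(X|Y) = Σ_y p(y) H(X|Y=y)
  p(Y=0) = 7/29, H(X|Y=0) = 1.8424
  p(Y=1) = 11/29, H(X|Y=1) = 1.9808
  p(Y=2) = 6/29, H(X|Y=2) = 1.7925
  p(Y=3) = 5/29, H(X|Y=3) = 1.9219
H(X|Y) = 0.2414×1.8424 + 0.3793×1.9808 + 0.2069×1.7925 + 0.1724×1.9219 = 1.8983 bits


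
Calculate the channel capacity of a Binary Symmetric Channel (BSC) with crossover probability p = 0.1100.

For BSC with error probability p:
C = 1 - H(p) where H(p) is binary entropy
H(0.1100) = -0.1100 × log₂(0.1100) - 0.8900 × log₂(0.8900)
H(p) = 0.4999
C = 1 - 0.4999 = 0.5001 bits/use


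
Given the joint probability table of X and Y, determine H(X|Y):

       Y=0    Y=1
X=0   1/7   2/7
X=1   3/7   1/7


H(X|Y) = Σ_y p(y) H(X|Y=y)
  p(Y=0) = 4/7, H(X|Y=0) = 0.8113
  p(Y=1) = 3/7, H(X|Y=1) = 0.9183
H(X|Y) = 0.5714×0.8113 + 0.4286×0.9183 = 0.8571 bits


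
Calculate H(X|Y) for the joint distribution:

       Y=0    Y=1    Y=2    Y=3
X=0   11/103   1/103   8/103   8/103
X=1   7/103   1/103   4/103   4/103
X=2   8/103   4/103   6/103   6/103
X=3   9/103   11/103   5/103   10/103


H(X|Y) = Σ_y p(y) H(X|Y=y)
  p(Y=0) = 35/103, H(X|Y=0) = 1.9797
  p(Y=1) = 17/103, H(X|Y=1) = 1.3784
  p(Y=2) = 23/103, H(X|Y=2) = 1.9532
  p(Y=3) = 28/103, H(X|Y=3) = 1.9242
H(X|Y) = 0.3398×1.9797 + 0.1650×1.3784 + 0.2233×1.9532 + 0.2718×1.9242 = 1.8594 bits


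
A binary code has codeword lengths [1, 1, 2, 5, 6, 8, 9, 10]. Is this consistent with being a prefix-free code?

Kraft inequality: Σ 2^(-l_i) ≤ 1 for prefix-free code
Calculating: 2^(-1) + 2^(-1) + 2^(-2) + 2^(-5) + 2^(-6) + 2^(-8) + 2^(-9) + 2^(-10)
= 0.5 + 0.5 + 0.25 + 0.03125 + 0.015625 + 0.00390625 + 0.001953125 + 0.0009765625
= 1.3037
Since 1.3037 > 1, prefix-free code does not exist


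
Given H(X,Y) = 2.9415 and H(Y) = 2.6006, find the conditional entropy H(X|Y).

Chain rule: H(X,Y) = H(X|Y) + H(Y)
H(X|Y) = H(X,Y) - H(Y) = 2.9415 - 2.6006 = 0.3409 bits


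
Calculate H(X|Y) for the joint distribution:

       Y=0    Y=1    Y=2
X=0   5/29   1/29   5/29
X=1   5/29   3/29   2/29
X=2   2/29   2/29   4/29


H(X|Y) = Σ_y p(y) H(X|Y=y)
  p(Y=0) = 12/29, H(X|Y=0) = 1.4834
  p(Y=1) = 6/29, H(X|Y=1) = 1.4591
  p(Y=2) = 11/29, H(X|Y=2) = 1.4949
H(X|Y) = 0.4138×1.4834 + 0.2069×1.4591 + 0.3793×1.4949 = 1.4827 bits


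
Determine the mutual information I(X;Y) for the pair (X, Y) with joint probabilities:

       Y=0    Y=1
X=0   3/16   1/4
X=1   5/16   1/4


H(X) = 0.9887, H(Y) = 1.0000, H(X,Y) = 1.9772
I(X;Y) = H(X) + H(Y) - H(X,Y) = 0.0115 bits


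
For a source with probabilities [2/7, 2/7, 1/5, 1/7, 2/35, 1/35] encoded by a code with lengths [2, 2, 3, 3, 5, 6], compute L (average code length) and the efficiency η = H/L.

Average length L = Σ p_i × l_i = 2.6286 bits
Entropy H = 2.2807 bits
Efficiency η = H/L × 100% = 86.77%


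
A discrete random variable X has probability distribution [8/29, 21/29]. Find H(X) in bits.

H(X) = -Σ p(x) log₂ p(x)
  -8/29 × log₂(8/29) = 0.5125
  -21/29 × log₂(21/29) = 0.3372
H(X) = 0.8498 bits


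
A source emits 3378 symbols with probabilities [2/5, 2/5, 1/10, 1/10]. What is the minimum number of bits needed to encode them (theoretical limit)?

Entropy H = 1.7219 bits/symbol
Minimum bits = H × n = 1.7219 × 3378
= 5816.67 bits


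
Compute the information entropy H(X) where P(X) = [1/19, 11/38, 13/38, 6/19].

H(X) = -Σ p(x) log₂ p(x)
  -1/19 × log₂(1/19) = 0.2236
  -11/38 × log₂(11/38) = 0.5177
  -13/38 × log₂(13/38) = 0.5294
  -6/19 × log₂(6/19) = 0.5251
H(X) = 1.7958 bits


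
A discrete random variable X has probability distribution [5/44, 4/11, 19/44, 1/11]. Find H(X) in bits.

H(X) = -Σ p(x) log₂ p(x)
  -5/44 × log₂(5/44) = 0.3565
  -4/11 × log₂(4/11) = 0.5307
  -19/44 × log₂(19/44) = 0.5231
  -1/11 × log₂(1/11) = 0.3145
H(X) = 1.7249 bits


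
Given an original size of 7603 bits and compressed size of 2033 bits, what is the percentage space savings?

Space savings = (1 - Compressed/Original) × 100%
= (1 - 2033/7603) × 100%
= 73.26%


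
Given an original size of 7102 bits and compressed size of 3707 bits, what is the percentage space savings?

Space savings = (1 - Compressed/Original) × 100%
= (1 - 3707/7102) × 100%
= 47.80%


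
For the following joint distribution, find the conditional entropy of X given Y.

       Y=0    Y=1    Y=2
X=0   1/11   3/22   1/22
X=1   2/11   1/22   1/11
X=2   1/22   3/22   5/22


H(X|Y) = Σ_y p(y) H(X|Y=y)
  p(Y=0) = 7/22, H(X|Y=0) = 1.3788
  p(Y=1) = 7/22, H(X|Y=1) = 1.4488
  p(Y=2) = 4/11, H(X|Y=2) = 1.2988
H(X|Y) = 0.3182×1.3788 + 0.3182×1.4488 + 0.3636×1.2988 = 1.3720 bits


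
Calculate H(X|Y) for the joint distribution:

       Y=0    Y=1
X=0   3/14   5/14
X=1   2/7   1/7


H(X|Y) = Σ_y p(y) H(X|Y=y)
  p(Y=0) = 1/2, H(X|Y=0) = 0.9852
  p(Y=1) = 1/2, H(X|Y=1) = 0.8631
H(X|Y) = 0.5000×0.9852 + 0.5000×0.8631 = 0.9242 bits


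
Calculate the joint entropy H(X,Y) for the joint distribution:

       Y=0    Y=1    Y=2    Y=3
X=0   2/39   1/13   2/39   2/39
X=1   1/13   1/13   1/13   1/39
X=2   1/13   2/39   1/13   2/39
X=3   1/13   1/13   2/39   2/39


H(X,Y) = -Σ p(x,y) log₂ p(x,y)
  p(0,0)=2/39: -0.0513 × log₂(0.0513) = 0.2198
  p(0,1)=1/13: -0.0769 × log₂(0.0769) = 0.2846
  p(0,2)=2/39: -0.0513 × log₂(0.0513) = 0.2198
  p(0,3)=2/39: -0.0513 × log₂(0.0513) = 0.2198
  p(1,0)=1/13: -0.0769 × log₂(0.0769) = 0.2846
  p(1,1)=1/13: -0.0769 × log₂(0.0769) = 0.2846
  p(1,2)=1/13: -0.0769 × log₂(0.0769) = 0.2846
  p(1,3)=1/39: -0.0256 × log₂(0.0256) = 0.1355
  p(2,0)=1/13: -0.0769 × log₂(0.0769) = 0.2846
  p(2,1)=2/39: -0.0513 × log₂(0.0513) = 0.2198
  p(2,2)=1/13: -0.0769 × log₂(0.0769) = 0.2846
  p(2,3)=2/39: -0.0513 × log₂(0.0513) = 0.2198
  p(3,0)=1/13: -0.0769 × log₂(0.0769) = 0.2846
  p(3,1)=1/13: -0.0769 × log₂(0.0769) = 0.2846
  p(3,2)=2/39: -0.0513 × log₂(0.0513) = 0.2198
  p(3,3)=2/39: -0.0513 × log₂(0.0513) = 0.2198
H(X,Y) = 3.9511 bits


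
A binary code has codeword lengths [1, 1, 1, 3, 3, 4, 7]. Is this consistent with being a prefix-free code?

Kraft inequality: Σ 2^(-l_i) ≤ 1 for prefix-free code
Calculating: 2^(-1) + 2^(-1) + 2^(-1) + 2^(-3) + 2^(-3) + 2^(-4) + 2^(-7)
= 0.5 + 0.5 + 0.5 + 0.125 + 0.125 + 0.0625 + 0.0078125
= 1.8203
Since 1.8203 > 1, prefix-free code does not exist


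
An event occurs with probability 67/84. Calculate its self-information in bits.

Information content I(x) = -log₂(p(x))
I = -log₂(67/84) = -log₂(0.7976)
I = 0.3262 bits


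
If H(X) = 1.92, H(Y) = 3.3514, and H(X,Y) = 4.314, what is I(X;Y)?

I(X;Y) = H(X) + H(Y) - H(X,Y)
I(X;Y) = 1.92 + 3.3514 - 4.314 = 0.9574 bits


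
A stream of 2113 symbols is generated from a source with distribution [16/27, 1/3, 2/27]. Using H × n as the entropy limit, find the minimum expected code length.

Entropy H = 1.2538 bits/symbol
Minimum bits = H × n = 1.2538 × 2113
= 2649.28 bits


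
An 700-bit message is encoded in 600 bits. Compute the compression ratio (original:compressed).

Compression ratio = Original / Compressed
= 700 / 600 = 1.17:1


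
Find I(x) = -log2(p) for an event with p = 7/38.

Information content I(x) = -log₂(p(x))
I = -log₂(7/38) = -log₂(0.1842)
I = 2.4406 bits


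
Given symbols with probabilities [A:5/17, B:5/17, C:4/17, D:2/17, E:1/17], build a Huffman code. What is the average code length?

Huffman tree construction:
Combine smallest probabilities repeatedly
Resulting codes:
  A: 10 (length 2)
  B: 11 (length 2)
  C: 01 (length 2)
  D: 001 (length 3)
  E: 000 (length 3)
Average length = Σ p(s) × length(s) = 2.1765 bits


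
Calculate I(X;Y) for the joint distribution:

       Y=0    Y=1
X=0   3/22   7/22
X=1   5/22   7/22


H(X) = 0.9940, H(Y) = 0.9457, H(X,Y) = 1.9291
I(X;Y) = H(X) + H(Y) - H(X,Y) = 0.0106 bits


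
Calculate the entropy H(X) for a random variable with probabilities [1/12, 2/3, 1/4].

H(X) = -Σ p(x) log₂ p(x)
  -1/12 × log₂(1/12) = 0.2987
  -2/3 × log₂(2/3) = 0.3900
  -1/4 × log₂(1/4) = 0.5000
H(X) = 1.1887 bits


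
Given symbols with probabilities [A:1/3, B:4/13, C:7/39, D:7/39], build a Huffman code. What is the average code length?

Huffman tree construction:
Combine smallest probabilities repeatedly
Resulting codes:
  A: 11 (length 2)
  B: 10 (length 2)
  C: 00 (length 2)
  D: 01 (length 2)
Average length = Σ p(s) × length(s) = 2.0000 bits


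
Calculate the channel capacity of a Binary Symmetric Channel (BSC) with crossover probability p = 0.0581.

For BSC with error probability p:
C = 1 - H(p) where H(p) is binary entropy
H(0.0581) = -0.0581 × log₂(0.0581) - 0.9419 × log₂(0.9419)
H(p) = 0.3199
C = 1 - 0.3199 = 0.6801 bits/use


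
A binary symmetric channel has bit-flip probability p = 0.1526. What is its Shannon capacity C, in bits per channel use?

For BSC with error probability p:
C = 1 - H(p) where H(p) is binary entropy
H(0.1526) = -0.1526 × log₂(0.1526) - 0.8474 × log₂(0.8474)
H(p) = 0.6163
C = 1 - 0.6163 = 0.3837 bits/use


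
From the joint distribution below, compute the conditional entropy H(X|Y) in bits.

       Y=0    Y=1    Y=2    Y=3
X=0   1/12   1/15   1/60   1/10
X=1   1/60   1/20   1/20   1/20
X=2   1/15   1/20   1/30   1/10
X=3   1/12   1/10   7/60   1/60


H(X|Y) = Σ_y p(y) H(X|Y=y)
  p(Y=0) = 1/4, H(X|Y=0) = 1.8256
  p(Y=1) = 4/15, H(X|Y=1) = 1.9363
  p(Y=2) = 13/60, H(X|Y=2) = 1.6692
  p(Y=3) = 4/15, H(X|Y=3) = 1.7641
H(X|Y) = 0.2500×1.8256 + 0.2667×1.9363 + 0.2167×1.6692 + 0.2667×1.7641 = 1.8048 bits


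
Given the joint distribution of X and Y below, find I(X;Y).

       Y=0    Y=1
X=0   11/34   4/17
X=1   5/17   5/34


H(X) = 0.9900, H(Y) = 0.9597, H(X,Y) = 1.9439
I(X;Y) = H(X) + H(Y) - H(X,Y) = 0.0058 bits


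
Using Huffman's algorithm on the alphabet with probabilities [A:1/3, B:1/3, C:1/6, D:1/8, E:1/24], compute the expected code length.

Huffman tree construction:
Combine smallest probabilities repeatedly
Resulting codes:
  A: 10 (length 2)
  B: 11 (length 2)
  C: 00 (length 2)
  D: 011 (length 3)
  E: 010 (length 3)
Average length = Σ p(s) × length(s) = 2.1667 bits


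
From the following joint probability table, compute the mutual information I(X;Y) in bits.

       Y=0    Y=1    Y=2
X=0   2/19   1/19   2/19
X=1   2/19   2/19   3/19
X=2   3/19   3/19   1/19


H(X) = 1.5683, H(Y) = 1.5810, H(X,Y) = 3.0761
I(X;Y) = H(X) + H(Y) - H(X,Y) = 0.0732 bits


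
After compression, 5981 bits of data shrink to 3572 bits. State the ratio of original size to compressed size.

Compression ratio = Original / Compressed
= 5981 / 3572 = 1.67:1


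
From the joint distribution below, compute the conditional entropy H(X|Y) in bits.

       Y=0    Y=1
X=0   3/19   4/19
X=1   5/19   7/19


H(X|Y) = Σ_y p(y) H(X|Y=y)
  p(Y=0) = 8/19, H(X|Y=0) = 0.9544
  p(Y=1) = 11/19, H(X|Y=1) = 0.9457
H(X|Y) = 0.4211×0.9544 + 0.5789×0.9457 = 0.9494 bits


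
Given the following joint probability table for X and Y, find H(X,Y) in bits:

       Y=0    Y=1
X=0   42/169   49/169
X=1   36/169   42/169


H(X,Y) = -Σ p(x,y) log₂ p(x,y)
  p(0,0)=42/169: -0.2485 × log₂(0.2485) = 0.4992
  p(0,1)=49/169: -0.2899 × log₂(0.2899) = 0.5179
  p(1,0)=36/169: -0.2130 × log₂(0.2130) = 0.4752
  p(1,1)=42/169: -0.2485 × log₂(0.2485) = 0.4992
H(X,Y) = 1.9915 bits


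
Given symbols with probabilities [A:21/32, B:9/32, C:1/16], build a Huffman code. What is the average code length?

Huffman tree construction:
Combine smallest probabilities repeatedly
Resulting codes:
  A: 1 (length 1)
  B: 01 (length 2)
  C: 00 (length 2)
Average length = Σ p(s) × length(s) = 1.3438 bits


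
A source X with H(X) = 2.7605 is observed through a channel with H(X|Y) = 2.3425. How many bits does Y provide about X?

I(X;Y) = H(X) - H(X|Y)
I(X;Y) = 2.7605 - 2.3425 = 0.418 bits


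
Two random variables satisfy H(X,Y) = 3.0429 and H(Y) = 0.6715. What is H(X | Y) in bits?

Chain rule: H(X,Y) = H(X|Y) + H(Y)
H(X|Y) = H(X,Y) - H(Y) = 3.0429 - 0.6715 = 2.3714 bits


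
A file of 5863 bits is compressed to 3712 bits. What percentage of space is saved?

Space savings = (1 - Compressed/Original) × 100%
= (1 - 3712/5863) × 100%
= 36.69%


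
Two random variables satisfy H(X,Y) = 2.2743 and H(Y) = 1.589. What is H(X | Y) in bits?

Chain rule: H(X,Y) = H(X|Y) + H(Y)
H(X|Y) = H(X,Y) - H(Y) = 2.2743 - 1.589 = 0.6853 bits


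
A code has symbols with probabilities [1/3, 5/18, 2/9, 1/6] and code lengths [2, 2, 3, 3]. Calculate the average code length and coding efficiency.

Average length L = Σ p_i × l_i = 2.3889 bits
Entropy H = 1.9547 bits
Efficiency η = H/L × 100% = 81.82%


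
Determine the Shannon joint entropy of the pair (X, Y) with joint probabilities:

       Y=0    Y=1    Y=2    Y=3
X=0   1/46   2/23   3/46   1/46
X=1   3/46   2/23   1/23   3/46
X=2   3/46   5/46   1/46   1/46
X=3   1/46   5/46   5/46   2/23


H(X,Y) = -Σ p(x,y) log₂ p(x,y)
  p(0,0)=1/46: -0.0217 × log₂(0.0217) = 0.1201
  p(0,1)=2/23: -0.0870 × log₂(0.0870) = 0.3064
  p(0,2)=3/46: -0.0652 × log₂(0.0652) = 0.2569
  p(0,3)=1/46: -0.0217 × log₂(0.0217) = 0.1201
  p(1,0)=3/46: -0.0652 × log₂(0.0652) = 0.2569
  p(1,1)=2/23: -0.0870 × log₂(0.0870) = 0.3064
  p(1,2)=1/23: -0.0435 × log₂(0.0435) = 0.1967
  p(1,3)=3/46: -0.0652 × log₂(0.0652) = 0.2569
  p(2,0)=3/46: -0.0652 × log₂(0.0652) = 0.2569
  p(2,1)=5/46: -0.1087 × log₂(0.1087) = 0.3480
  p(2,2)=1/46: -0.0217 × log₂(0.0217) = 0.1201
  p(2,3)=1/46: -0.0217 × log₂(0.0217) = 0.1201
  p(3,0)=1/46: -0.0217 × log₂(0.0217) = 0.1201
  p(3,1)=5/46: -0.1087 × log₂(0.1087) = 0.3480
  p(3,2)=5/46: -0.1087 × log₂(0.1087) = 0.3480
  p(3,3)=2/23: -0.0870 × log₂(0.0870) = 0.3064
H(X,Y) = 3.7877 bits


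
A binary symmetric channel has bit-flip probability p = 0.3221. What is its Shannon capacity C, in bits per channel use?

For BSC with error probability p:
C = 1 - H(p) where H(p) is binary entropy
H(0.3221) = -0.3221 × log₂(0.3221) - 0.6779 × log₂(0.6779)
H(p) = 0.9067
C = 1 - 0.9067 = 0.0933 bits/use


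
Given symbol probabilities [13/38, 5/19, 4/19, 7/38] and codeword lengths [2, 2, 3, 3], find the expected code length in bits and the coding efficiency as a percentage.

Average length L = Σ p_i × l_i = 2.3947 bits
Entropy H = 1.9591 bits
Efficiency η = H/L × 100% = 81.81%


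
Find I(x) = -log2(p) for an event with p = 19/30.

Information content I(x) = -log₂(p(x))
I = -log₂(19/30) = -log₂(0.6333)
I = 0.6590 bits


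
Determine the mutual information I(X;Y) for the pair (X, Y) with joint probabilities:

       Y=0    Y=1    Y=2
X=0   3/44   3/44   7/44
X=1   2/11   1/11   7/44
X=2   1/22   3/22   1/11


H(X) = 1.5541, H(Y) = 1.5669, H(X,Y) = 3.0430
I(X;Y) = H(X) + H(Y) - H(X,Y) = 0.0780 bits


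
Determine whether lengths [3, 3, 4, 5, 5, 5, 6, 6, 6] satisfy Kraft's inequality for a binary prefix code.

Kraft inequality: Σ 2^(-l_i) ≤ 1 for prefix-free code
Calculating: 2^(-3) + 2^(-3) + 2^(-4) + 2^(-5) + 2^(-5) + 2^(-5) + 2^(-6) + 2^(-6) + 2^(-6)
= 0.125 + 0.125 + 0.0625 + 0.03125 + 0.03125 + 0.03125 + 0.015625 + 0.015625 + 0.015625
= 0.4531
Since 0.4531 ≤ 1, prefix-free code exists


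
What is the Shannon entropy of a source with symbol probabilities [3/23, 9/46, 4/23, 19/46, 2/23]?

H(X) = -Σ p(x) log₂ p(x)
  -3/23 × log₂(3/23) = 0.3833
  -9/46 × log₂(9/46) = 0.4605
  -4/23 × log₂(4/23) = 0.4389
  -19/46 × log₂(19/46) = 0.5269
  -2/23 × log₂(2/23) = 0.3064
H(X) = 2.1160 bits


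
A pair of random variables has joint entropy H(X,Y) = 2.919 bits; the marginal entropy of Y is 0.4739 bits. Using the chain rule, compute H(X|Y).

Chain rule: H(X,Y) = H(X|Y) + H(Y)
H(X|Y) = H(X,Y) - H(Y) = 2.919 - 0.4739 = 2.4451 bits


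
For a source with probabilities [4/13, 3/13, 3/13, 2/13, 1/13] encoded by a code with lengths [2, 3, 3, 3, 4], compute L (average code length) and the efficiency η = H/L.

Average length L = Σ p_i × l_i = 2.7692 bits
Entropy H = 2.1997 bits
Efficiency η = H/L × 100% = 79.43%


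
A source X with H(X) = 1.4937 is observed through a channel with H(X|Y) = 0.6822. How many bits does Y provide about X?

I(X;Y) = H(X) - H(X|Y)
I(X;Y) = 1.4937 - 0.6822 = 0.8115 bits


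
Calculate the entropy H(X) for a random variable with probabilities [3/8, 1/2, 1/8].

H(X) = -Σ p(x) log₂ p(x)
  -3/8 × log₂(3/8) = 0.5306
  -1/2 × log₂(1/2) = 0.5000
  -1/8 × log₂(1/8) = 0.3750
H(X) = 1.4056 bits


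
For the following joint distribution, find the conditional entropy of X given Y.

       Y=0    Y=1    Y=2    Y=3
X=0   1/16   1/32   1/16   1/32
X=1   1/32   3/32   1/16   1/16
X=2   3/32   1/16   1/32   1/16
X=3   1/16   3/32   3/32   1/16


H(X|Y) = Σ_y p(y) H(X|Y=y)
  p(Y=0) = 1/4, H(X|Y=0) = 1.9056
  p(Y=1) = 9/32, H(X|Y=1) = 1.8911
  p(Y=2) = 1/4, H(X|Y=2) = 1.9056
  p(Y=3) = 7/32, H(X|Y=3) = 1.9502
H(X|Y) = 0.2500×1.9056 + 0.2812×1.8911 + 0.2500×1.9056 + 0.2188×1.9502 = 1.9113 bits
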